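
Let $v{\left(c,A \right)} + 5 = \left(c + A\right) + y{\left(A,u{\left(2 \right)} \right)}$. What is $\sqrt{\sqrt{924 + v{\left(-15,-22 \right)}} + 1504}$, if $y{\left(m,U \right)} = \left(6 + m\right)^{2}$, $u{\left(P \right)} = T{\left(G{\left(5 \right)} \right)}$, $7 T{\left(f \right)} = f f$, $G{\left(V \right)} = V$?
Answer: $\sqrt{1504 + \sqrt{1138}} \approx 39.214$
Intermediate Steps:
$T{\left(f \right)} = \frac{f^{2}}{7}$ ($T{\left(f \right)} = \frac{f f}{7} = \frac{f^{2}}{7}$)
$u{\left(P \right)} = \frac{25}{7}$ ($u{\left(P \right)} = \frac{5^{2}}{7} = \frac{1}{7} \cdot 25 = \frac{25}{7}$)
$v{\left(c,A \right)} = -5 + A + c + \left(6 + A\right)^{2}$ ($v{\left(c,A \right)} = -5 + \left(\left(c + A\right) + \left(6 + A\right)^{2}\right) = -5 + \left(\left(A + c\right) + \left(6 + A\right)^{2}\right) = -5 + \left(A + c + \left(6 + A\right)^{2}\right) = -5 + A + c + \left(6 + A\right)^{2}$)
$\sqrt{\sqrt{924 + v{\left(-15,-22 \right)}} + 1504} = \sqrt{\sqrt{924 - \left(42 - \left(6 - 22\right)^{2}\right)} + 1504} = \sqrt{\sqrt{924 - \left(42 - 256\right)} + 1504} = \sqrt{\sqrt{924 - -214} + 1504} = \sqrt{\sqrt{924 + 214} + 1504} = \sqrt{\sqrt{1138} + 1504} = \sqrt{1504 + \sqrt{1138}}$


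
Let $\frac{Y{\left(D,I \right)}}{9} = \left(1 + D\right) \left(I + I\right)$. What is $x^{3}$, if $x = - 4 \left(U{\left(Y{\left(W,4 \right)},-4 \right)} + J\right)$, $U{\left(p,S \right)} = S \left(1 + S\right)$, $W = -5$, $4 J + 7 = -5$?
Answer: $-46656$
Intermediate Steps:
$J = -3$ ($J = - \frac{7}{4} + \frac{1}{4} \left(-5\right) = - \frac{7}{4} - \frac{5}{4} = -3$)
$Y{\left(D,I \right)} = 18 I \left(1 + D\right)$ ($Y{\left(D,I \right)} = 9 \left(1 + D\right) \left(I + I\right) = 9 \left(1 + D\right) 2 I = 9 \cdot 2 I \left(1 + D\right) = 18 I \left(1 + D\right)$)
$x = -36$ ($x = - 4 \left(- 4 \left(1 - 4\right) - 3\right) = - 4 \left(\left(-4\right) \left(-3\right) - 3\right) = - 4 \left(12 - 3\right) = \left(-4\right) 9 = -36$)
$x^{3} = \left(-36\right)^{3} = -46656$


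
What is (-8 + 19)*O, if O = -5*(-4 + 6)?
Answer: -110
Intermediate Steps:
O = -10 (O = -5*2 = -10)
(-8 + 19)*O = (-8 + 19)*(-10) = 11*(-10) = -110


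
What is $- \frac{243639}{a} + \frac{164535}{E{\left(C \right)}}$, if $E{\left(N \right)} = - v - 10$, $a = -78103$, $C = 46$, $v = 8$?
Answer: $- \frac{4282097201}{468618} \approx -9137.7$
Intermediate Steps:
$E{\left(N \right)} = -18$ ($E{\left(N \right)} = \left(-1\right) 8 - 10 = -8 - 10 = -18$)
$- \frac{243639}{a} + \frac{164535}{E{\left(C \right)}} = - \frac{243639}{-78103} + \frac{164535}{-18} = \left(-243639\right) \left(- \frac{1}{78103}\right) + 164535 \left(- \frac{1}{18}\right) = \frac{243639}{78103} - \frac{54845}{6} = - \frac{4282097201}{468618}$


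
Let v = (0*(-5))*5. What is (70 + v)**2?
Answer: 4900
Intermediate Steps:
v = 0 (v = 0*5 = 0)
(70 + v)**2 = (70 + 0)**2 = 70**2 = 4900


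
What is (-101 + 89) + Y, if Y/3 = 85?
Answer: 243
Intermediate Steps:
Y = 255 (Y = 3*85 = 255)
(-101 + 89) + Y = (-101 + 89) + 255 = -12 + 255 = 243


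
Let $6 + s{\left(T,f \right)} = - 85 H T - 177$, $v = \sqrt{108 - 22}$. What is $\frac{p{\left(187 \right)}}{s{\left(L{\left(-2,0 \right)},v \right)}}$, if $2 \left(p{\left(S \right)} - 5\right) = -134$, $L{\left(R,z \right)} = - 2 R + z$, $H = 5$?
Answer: $\frac{62}{1883} \approx 0.032926$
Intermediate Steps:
$L{\left(R,z \right)} = z - 2 R$
$v = \sqrt{86} \approx 9.2736$
$s{\left(T,f \right)} = -183 - 425 T$ ($s{\left(T,f \right)} = -6 + \left(\left(-85\right) 5 T - 177\right) = -6 - \left(177 + 425 T\right) = -183 - 425 T$)
$p{\left(S \right)} = -62$ ($p{\left(S \right)} = 5 + \frac{1}{2} \left(-134\right) = 5 - 67 = -62$)
$\frac{p{\left(187 \right)}}{s{\left(L{\left(-2,0 \right)},v \right)}} = - \frac{62}{-183 - 425 \left(0 - -4\right)} = - \frac{62}{-183 - 425 \left(0 + 4\right)} = - \frac{62}{-183 - 1700} = - \frac{62}{-1883} = \left(-62\right) \left(- \frac{1}{1883}\right) = \frac{62}{1883}$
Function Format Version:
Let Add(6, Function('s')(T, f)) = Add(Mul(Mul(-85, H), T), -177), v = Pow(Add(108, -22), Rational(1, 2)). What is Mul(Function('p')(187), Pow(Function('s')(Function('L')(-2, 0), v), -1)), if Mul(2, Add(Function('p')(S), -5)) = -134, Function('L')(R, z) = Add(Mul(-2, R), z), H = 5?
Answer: Rational(62, 1883) ≈ 0.032926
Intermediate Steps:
Function('L')(R, z) = Add(z, Mul(-2, R))
v = Pow(86, Rational(1, 2)) ≈ 9.2736
Function('s')(T, f) = Add(-183, Mul(-425, T)) (Function('s')(T, f) = Add(-6, Add(Mul(Mul(-85, 5), T), -177)) = Add(-6, Add(Mul(-425, T), -177)) = Add(-6, Add(-177, Mul(-425, T))) = Add(-183, Mul(-425, T)))
Function('p')(S) = -62 (Function('p')(S) = Add(5, Mul(Rational(1, 2), -134)) = Add(5, -67) = -62)
Mul(Function('p')(187), Pow(Function('s')(Function('L')(-2, 0), v), -1)) = Mul(-62, Pow(Add(-183, Mul(-425, Add(0, Mul(-2, -2)))), -1)) = Mul(-62, Pow(Add(-183, Mul(-425, Add(0, 4))), -1)) = Mul(-62, Pow(Add(-183, Mul(-425, 4)), -1)) = Mul(-62, Pow(Add(-183, -1700), -1)) = Mul(-62, Pow(-1883, -1)) = Mul(-62, Rational(-1, 1883)) = Rational(62, 1883)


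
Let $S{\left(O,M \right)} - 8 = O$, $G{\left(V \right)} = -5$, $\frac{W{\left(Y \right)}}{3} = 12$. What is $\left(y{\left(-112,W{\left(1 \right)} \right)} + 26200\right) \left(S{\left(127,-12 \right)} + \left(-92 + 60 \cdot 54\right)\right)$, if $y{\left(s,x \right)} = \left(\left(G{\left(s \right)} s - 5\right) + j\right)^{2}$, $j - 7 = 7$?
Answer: $1148921963$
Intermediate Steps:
$W{\left(Y \right)} = 36$ ($W{\left(Y \right)} = 3 \cdot 12 = 36$)
$j = 14$ ($j = 7 + 7 = 14$)
$y{\left(s,x \right)} = \left(9 - 5 s\right)^{2}$ ($y{\left(s,x \right)} = \left(\left(- 5 s - 5\right) + 14\right)^{2} = \left(\left(-5 - 5 s\right) + 14\right)^{2} = \left(9 - 5 s\right)^{2}$)
$S{\left(O,M \right)} = 8 + O$
$\left(y{\left(-112,W{\left(1 \right)} \right)} + 26200\right) \left(S{\left(127,-12 \right)} + \left(-92 + 60 \cdot 54\right)\right) = \left(\left(9 - -560\right)^{2} + 26200\right) \left(\left(8 + 127\right) + \left(-92 + 60 \cdot 54\right)\right) = \left(\left(9 + 560\right)^{2} + 26200\right) \left(135 + \left(-92 + 3240\right)\right) = \left(569^{2} + 26200\right) \left(135 + 3148\right) = \left(323761 + 26200\right) 3283 = 349961 \cdot 3283 = 1148921963$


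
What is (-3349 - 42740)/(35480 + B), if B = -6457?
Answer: -46089/29023 ≈ -1.5880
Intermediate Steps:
(-3349 - 42740)/(35480 + B) = (-3349 - 42740)/(35480 - 6457) = -46089/29023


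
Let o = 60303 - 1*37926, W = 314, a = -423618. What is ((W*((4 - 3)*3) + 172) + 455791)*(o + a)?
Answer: -183329019105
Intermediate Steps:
o = 22377 (o = 60303 - 37926 = 22377)
((W*((4 - 3)*3) + 172) + 455791)*(o + a) = ((314*((4 - 3)*3) + 172) + 455791)*(22377 - 423618) = ((314*(1*3) + 172) + 455791)*(-401241) = ((314*3 + 172) + 455791)*(-401241) = ((942 + 172) + 455791)*(-401241) = (1114 + 455791)*(-401241) = 456905*(-401241) = -183329019105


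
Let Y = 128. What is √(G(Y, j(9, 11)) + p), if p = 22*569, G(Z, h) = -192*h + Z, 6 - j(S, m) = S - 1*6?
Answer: √12070 ≈ 109.86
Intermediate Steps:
j(S, m) = 12 - S (j(S, m) = 6 - (S - 1*6) = 6 - (S - 6) = 6 - (-6 + S) = 6 + (6 - S) = 12 - S)
G(Z, h) = Z - 192*h
p = 12518
√(G(Y, j(9, 11)) + p) = √((128 - 192*(12 - 1*9)) + 12518) = √((128 - 192*(12 - 9)) + 12518) = √((128 - 192*3) + 12518) = √((128 - 576) + 12518) = √(-448 + 12518) = √12070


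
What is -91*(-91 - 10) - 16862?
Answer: -7671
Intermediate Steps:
-91*(-91 - 10) - 16862 = -91*(-101) - 16862 = 9191 - 16862 = -7671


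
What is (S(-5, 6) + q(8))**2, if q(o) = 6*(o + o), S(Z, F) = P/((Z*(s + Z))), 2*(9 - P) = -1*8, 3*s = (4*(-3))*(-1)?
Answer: 243049/25 ≈ 9722.0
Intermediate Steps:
s = 4 (s = ((4*(-3))*(-1))/3 = (-12*(-1))/3 = (1/3)*12 = 4)
P = 13 (P = 9 - (-1)*8/2 = 9 - 1/2*(-8) = 9 + 4 = 13)
S(Z, F) = 13/(Z*(4 + Z)) (S(Z, F) = 13/((Z*(4 + Z))) = 13*(1/(Z*(4 + Z))) = 13/(Z*(4 + Z)))
q(o) = 12*o (q(o) = 6*(2*o) = 12*o)
(S(-5, 6) + q(8))**2 = (13/(-5*(4 - 5)) + 12*8)**2 = (13*(-1/5)/(-1) + 96)**2 = (13*(-1/5)*(-1) + 96)**2 = (13/5 + 96)**2 = (493/5)**2 = 243049/25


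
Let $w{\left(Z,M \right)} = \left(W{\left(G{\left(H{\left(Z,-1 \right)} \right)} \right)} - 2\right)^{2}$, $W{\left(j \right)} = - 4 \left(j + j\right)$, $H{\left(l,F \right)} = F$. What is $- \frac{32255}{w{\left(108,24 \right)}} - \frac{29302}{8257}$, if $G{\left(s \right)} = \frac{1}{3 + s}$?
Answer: $- \frac{11625409}{12924} \approx -899.52$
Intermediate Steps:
$W{\left(j \right)} = - 8 j$ ($W{\left(j \right)} = - 4 \cdot 2 j = - 8 j$)
$w{\left(Z,M \right)} = 36$ ($w{\left(Z,M \right)} = \left(- \frac{8}{3 - 1} - 2\right)^{2} = \left(- \frac{8}{2} - 2\right)^{2} = \left(\left(-8\right) \frac{1}{2} - 2\right)^{2} = \left(-4 - 2\right)^{2} = \left(-6\right)^{2} = 36$)
$- \frac{32255}{w{\left(108,24 \right)}} - \frac{29302}{8257} = - \frac{32255}{36} - \frac{29302}{8257} = \left(-32255\right) \frac{1}{36} - \frac{1274}{359} = - \frac{32255}{36} - \frac{1274}{359} = - \frac{11625409}{12924}$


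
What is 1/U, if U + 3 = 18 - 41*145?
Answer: -1/5930 ≈ -0.00016863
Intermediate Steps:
U = -5930 (U = -3 + (18 - 41*145) = -3 + (18 - 5945) = -3 - 5927 = -5930)
1/U = 1/(-5930) = -1/5930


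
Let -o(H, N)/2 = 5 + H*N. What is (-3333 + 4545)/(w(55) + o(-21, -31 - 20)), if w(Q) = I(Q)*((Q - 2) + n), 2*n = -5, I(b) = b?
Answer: 808/417 ≈ 1.9377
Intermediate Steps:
n = -5/2 (n = (½)*(-5) = -5/2 ≈ -2.5000)
w(Q) = Q*(-9/2 + Q) (w(Q) = Q*((Q - 2) - 5/2) = Q*((-2 + Q) - 5/2) = Q*(-9/2 + Q))
o(H, N) = -10 - 2*H*N (o(H, N) = -2*(5 + H*N) = -10 - 2*H*N)
(-3333 + 4545)/(w(55) + o(-21, -31 - 20)) = (-3333 + 4545)/((½)*55*(-9 + 2*55) + (-10 - 2*(-21)*(-31 - 20))) = 1212/((½)*55*(-9 + 110) + (-10 - 2*(-21)*(-51))) = 1212/((½)*55*101 + (-10 - 2142)) = 1212/(5555/2 - 2152) = 1212/(1251/2) = 1212*(2/1251) = 808/417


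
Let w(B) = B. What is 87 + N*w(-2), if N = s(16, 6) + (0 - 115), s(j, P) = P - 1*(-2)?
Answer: 301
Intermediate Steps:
s(j, P) = 2 + P (s(j, P) = P + 2 = 2 + P)
N = -107 (N = (2 + 6) + (0 - 115) = 8 - 115 = -107)
87 + N*w(-2) = 87 - 107*(-2) = 87 + 214 = 301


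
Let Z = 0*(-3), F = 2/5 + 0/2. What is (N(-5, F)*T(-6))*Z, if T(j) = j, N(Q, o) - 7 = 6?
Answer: 0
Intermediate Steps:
F = ⅖ (F = 2*(⅕) + 0*(½) = ⅖ + 0 = ⅖ ≈ 0.40000)
N(Q, o) = 13 (N(Q, o) = 7 + 6 = 13)
Z = 0
(N(-5, F)*T(-6))*Z = (13*(-6))*0 = -78*0 = 0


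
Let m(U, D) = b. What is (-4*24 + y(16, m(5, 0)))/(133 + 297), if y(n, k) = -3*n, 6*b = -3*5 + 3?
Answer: -72/215 ≈ -0.33488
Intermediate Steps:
b = -2 (b = (-3*5 + 3)/6 = (-15 + 3)/6 = (1/6)*(-12) = -2)
m(U, D) = -2
(-4*24 + y(16, m(5, 0)))/(133 + 297) = (-4*24 - 3*16)/(133 + 297) = (-96 - 48)/430 = -144*1/430 = -72/215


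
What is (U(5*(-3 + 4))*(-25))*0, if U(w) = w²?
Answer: 0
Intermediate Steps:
(U(5*(-3 + 4))*(-25))*0 = ((5*(-3 + 4))²*(-25))*0 = ((5*1)²*(-25))*0 = (5²*(-25))*0 = (25*(-25))*0 = -625*0 = 0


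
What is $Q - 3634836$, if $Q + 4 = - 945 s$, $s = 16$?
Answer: $-3649960$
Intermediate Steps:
$Q = -15124$ ($Q = -4 - 15120 = -15124$)
$Q - 3634836 = -15124 - 3634836 = -3649960$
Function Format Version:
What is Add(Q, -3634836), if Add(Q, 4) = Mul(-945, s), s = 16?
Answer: -3649960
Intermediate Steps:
Q = -15124 (Q = Add(-4, Mul(-945, 16)) = Add(-4, -15120) = -15124)
Add(Q, -3634836) = Add(-15124, -3634836) = -3649960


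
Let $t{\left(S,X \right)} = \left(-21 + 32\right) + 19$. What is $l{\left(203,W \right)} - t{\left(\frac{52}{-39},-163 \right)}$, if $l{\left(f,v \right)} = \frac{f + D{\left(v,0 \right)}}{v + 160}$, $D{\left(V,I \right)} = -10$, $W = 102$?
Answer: $- \frac{7667}{262} \approx -29.263$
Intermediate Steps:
$t{\left(S,X \right)} = 30$ ($t{\left(S,X \right)} = 11 + 19 = 30$)
$l{\left(f,v \right)} = \frac{-10 + f}{160 + v}$ ($l{\left(f,v \right)} = \frac{f - 10}{v + 160} = \frac{-10 + f}{160 + v}$)
$l{\left(203,W \right)} - t{\left(\frac{52}{-39},-163 \right)} = \frac{-10 + 203}{160 + 102} - 30 = \frac{1}{262} \cdot 193 - 30 = \frac{193}{262} - 30 = - \frac{7667}{262}$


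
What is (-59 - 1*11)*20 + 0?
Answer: -1400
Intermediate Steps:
(-59 - 1*11)*20 + 0 = (-59 - 11)*20 + 0 = -70*20 + 0 = -1400 + 0 = -1400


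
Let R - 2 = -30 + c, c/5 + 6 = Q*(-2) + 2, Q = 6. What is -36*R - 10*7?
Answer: 3818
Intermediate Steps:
c = -80 (c = -30 + 5*(6*(-2) + 2) = -30 + 5*(-12 + 2) = -30 + 5*(-10) = -30 - 50 = -80)
R = -108 (R = 2 + (-30 - 80) = 2 - 110 = -108)
-36*R - 10*7 = -36*(-108) - 10*7 = 3888 - 70 = 3818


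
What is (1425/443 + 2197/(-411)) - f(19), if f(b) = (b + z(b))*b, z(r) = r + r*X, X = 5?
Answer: -460486067/182073 ≈ -2529.1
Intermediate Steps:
z(r) = 6*r (z(r) = r + r*5 = r + 5*r = 6*r)
f(b) = 7*b**2 (f(b) = (b + 6*b)*b = (7*b)*b = 7*b**2)
(1425/443 + 2197/(-411)) - f(19) = (1425/443 + 2197/(-411)) - 7*19**2 = (1425*(1/443) + 2197*(-1/411)) - 7*361 = (1425/443 - 2197/411) - 1*2527 = -387596/182073 - 2527 = -460486067/182073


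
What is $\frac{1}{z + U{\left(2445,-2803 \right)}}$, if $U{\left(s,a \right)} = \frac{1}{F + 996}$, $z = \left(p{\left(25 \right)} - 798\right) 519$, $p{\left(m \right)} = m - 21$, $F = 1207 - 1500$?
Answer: $- \frac{703}{289696457} \approx -2.4267 \cdot 10^{-6}$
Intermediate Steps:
$F = -293$ ($F = 1207 - 1500 = -293$)
$p{\left(m \right)} = -21 + m$
$z = -412086$ ($z = \left(\left(-21 + 25\right) - 798\right) 519 = \left(4 - 798\right) 519 = \left(-794\right) 519 = -412086$)
$U{\left(s,a \right)} = \frac{1}{703}$ ($U{\left(s,a \right)} = \frac{1}{-293 + 996} = \frac{1}{703}$)
$\frac{1}{z + U{\left(2445,-2803 \right)}} = \frac{1}{-412086 + \frac{1}{703}} = \frac{1}{- \frac{289696457}{703}} = - \frac{703}{289696457}$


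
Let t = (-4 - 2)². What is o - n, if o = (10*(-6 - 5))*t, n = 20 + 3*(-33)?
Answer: -3881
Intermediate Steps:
n = -79 (n = 20 - 99 = -79)
t = 36 (t = (-6)² = 36)
o = -3960 (o = (10*(-6 - 5))*36 = (10*(-11))*36 = -110*36 = -3960)
o - n = -3960 - 1*(-79) = -3960 + 79 = -3881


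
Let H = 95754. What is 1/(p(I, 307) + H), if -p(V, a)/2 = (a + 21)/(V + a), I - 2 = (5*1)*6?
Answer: 339/32459950 ≈ 1.0444e-5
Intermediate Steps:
I = 32 (I = 2 + (5*1)*6 = 2 + 5*6 = 2 + 30 = 32)
p(V, a) = -2*(21 + a)/(V + a) (p(V, a) = -2*(a + 21)/(V + a) = -2*(21 + a)/(V + a))
1/(p(I, 307) + H) = 1/(2*(-21 - 1*307)/(32 + 307) + 95754) = 1/(2*(-21 - 307)/339 + 95754) = 1/(2*(1/339)*(-328) + 95754) = 1/(-656/339 + 95754) = 1/(32459950/339) = 339/32459950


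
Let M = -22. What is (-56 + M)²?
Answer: 6084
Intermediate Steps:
(-56 + M)² = (-56 - 22)² = (-78)² = 6084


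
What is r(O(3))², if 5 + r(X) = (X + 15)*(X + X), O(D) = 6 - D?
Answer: 10609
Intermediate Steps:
r(X) = -5 + 2*X*(15 + X) (r(X) = -5 + (X + 15)*(X + X) = -5 + (15 + X)*(2*X) = -5 + 2*X*(15 + X))
r(O(3))² = (-5 + 2*(6 - 1*3)² + 30*(6 - 1*3))² = (-5 + 2*(6 - 3)² + 30*(6 - 3))² = (-5 + 2*3² + 30*3)² = (-5 + 2*9 + 90)² = (-5 + 18 + 90)² = 103² = 10609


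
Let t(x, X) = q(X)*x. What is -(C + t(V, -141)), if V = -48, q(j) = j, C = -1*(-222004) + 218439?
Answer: -447211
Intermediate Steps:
C = 440443 (C = 222004 + 218439 = 440443)
t(x, X) = X*x
-(C + t(V, -141)) = -(440443 - 141*(-48)) = -(440443 + 6768) = -1*447211 = -447211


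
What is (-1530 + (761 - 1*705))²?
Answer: 2172676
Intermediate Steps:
(-1530 + (761 - 1*705))² = (-1530 + (761 - 705))² = (-1530 + 56)² = (-1474)² = 2172676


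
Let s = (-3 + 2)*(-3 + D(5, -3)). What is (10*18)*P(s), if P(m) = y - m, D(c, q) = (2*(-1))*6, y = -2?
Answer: -3060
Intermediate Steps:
D(c, q) = -12 (D(c, q) = -2*6 = -12)
s = 15 (s = (-3 + 2)*(-3 - 12) = -1*(-15) = 15)
P(m) = -2 - m
(10*18)*P(s) = (10*18)*(-2 - 1*15) = 180*(-2 - 15) = 180*(-17) = -3060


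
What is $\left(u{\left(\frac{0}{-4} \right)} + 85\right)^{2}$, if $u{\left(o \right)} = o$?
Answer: $7225$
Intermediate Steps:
$\left(u{\left(\frac{0}{-4} \right)} + 85\right)^{2} = \left(\frac{0}{-4} + 85\right)^{2} = \left(0 \left(- \frac{1}{4}\right) + 85\right)^{2} = \left(0 + 85\right)^{2} = 85^{2} = 7225$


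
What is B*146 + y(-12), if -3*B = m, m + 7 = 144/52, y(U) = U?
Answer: 7562/39 ≈ 193.90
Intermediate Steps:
m = -55/13 (m = -7 + 144/52 = -7 + 144*(1/52) = -7 + 36/13 = -55/13 ≈ -4.2308)
B = 55/39 (B = -⅓*(-55/13) = 55/39 ≈ 1.4103)
B*146 + y(-12) = (55/39)*146 - 12 = 8030/39 - 12 = 7562/39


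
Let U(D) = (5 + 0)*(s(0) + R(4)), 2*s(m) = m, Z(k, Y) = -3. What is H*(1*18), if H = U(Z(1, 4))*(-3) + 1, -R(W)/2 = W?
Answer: 2178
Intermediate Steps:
s(m) = m/2
R(W) = -2*W
U(D) = -40 (U(D) = (5 + 0)*((½)*0 - 2*4) = 5*(0 - 8) = 5*(-8) = -40)
H = 121 (H = -40*(-3) + 1 = 120 + 1 = 121)
H*(1*18) = 121*(1*18) = 121*18 = 2178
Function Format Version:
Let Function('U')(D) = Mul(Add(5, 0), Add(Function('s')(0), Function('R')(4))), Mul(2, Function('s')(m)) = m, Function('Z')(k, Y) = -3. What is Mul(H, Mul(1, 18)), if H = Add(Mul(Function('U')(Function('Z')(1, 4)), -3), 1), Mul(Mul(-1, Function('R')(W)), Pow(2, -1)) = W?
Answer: 2178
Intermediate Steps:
Function('s')(m) = Mul(Rational(1, 2), m)
Function('R')(W) = Mul(-2, W)
Function('U')(D) = -40 (Function('U')(D) = Mul(Add(5, 0), Add(Mul(Rational(1, 2), 0), Mul(-2, 4))) = Mul(5, Add(0, -8)) = Mul(5, -8) = -40)
H = 121 (H = Add(Mul(-40, -3), 1) = Add(120, 1) = 121)
Mul(H, Mul(1, 18)) = Mul(121, Mul(1, 18)) = Mul(121, 18) = 2178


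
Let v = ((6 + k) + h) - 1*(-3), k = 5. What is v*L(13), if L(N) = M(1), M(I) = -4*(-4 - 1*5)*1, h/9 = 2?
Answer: 1152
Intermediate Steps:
h = 18 (h = 9*2 = 18)
M(I) = 36 (M(I) = -4*(-4 - 5)*1 = -4*(-9)*1 = 36*1 = 36)
L(N) = 36
v = 32 (v = ((6 + 5) + 18) - 1*(-3) = (11 + 18) + 3 = 29 + 3 = 32)
v*L(13) = 32*36 = 1152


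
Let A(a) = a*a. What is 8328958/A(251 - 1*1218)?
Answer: 8328958/935089 ≈ 8.9071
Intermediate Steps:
A(a) = a**2
8328958/A(251 - 1*1218) = 8328958/((251 - 1*1218)**2) = 8328958/((251 - 1218)**2) = 8328958/((-967)**2) = 8328958/935089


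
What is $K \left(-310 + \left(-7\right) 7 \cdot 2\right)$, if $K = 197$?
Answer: $-80376$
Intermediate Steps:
$K \left(-310 + \left(-7\right) 7 \cdot 2\right) = 197 \left(-310 + \left(-7\right) 7 \cdot 2\right) = 197 \left(-310 - 98\right) = 197 \left(-408\right) = -80376$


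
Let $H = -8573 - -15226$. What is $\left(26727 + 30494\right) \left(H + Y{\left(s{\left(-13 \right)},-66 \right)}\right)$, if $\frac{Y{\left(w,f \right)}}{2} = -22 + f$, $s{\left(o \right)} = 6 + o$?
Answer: $370620417$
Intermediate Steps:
$H = 6653$ ($H = -8573 + 15226 = 6653$)
$Y{\left(w,f \right)} = -44 + 2 f$ ($Y{\left(w,f \right)} = 2 \left(-22 + f\right) = -44 + 2 f$)
$\left(26727 + 30494\right) \left(H + Y{\left(s{\left(-13 \right)},-66 \right)}\right) = \left(26727 + 30494\right) \left(6653 + \left(-44 + 2 \left(-66\right)\right)\right) = 57221 \left(6653 - 176\right) = 57221 \cdot 6477 = 370620417$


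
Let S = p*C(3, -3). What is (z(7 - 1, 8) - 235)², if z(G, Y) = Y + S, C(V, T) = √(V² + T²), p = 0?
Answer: 51529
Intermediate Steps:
C(V, T) = √(T² + V²)
S = 0 (S = 0*√((-3)² + 3²) = 0*√(9 + 9) = 0*√18 = 0*(3*√2) = 0)
z(G, Y) = Y (z(G, Y) = Y + 0 = Y)
(z(7 - 1, 8) - 235)² = (8 - 235)² = (-227)² = 51529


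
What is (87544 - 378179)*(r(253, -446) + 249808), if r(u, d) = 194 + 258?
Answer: -72734315100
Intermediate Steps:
r(u, d) = 452
(87544 - 378179)*(r(253, -446) + 249808) = (87544 - 378179)*(452 + 249808) = -290635*250260 = -72734315100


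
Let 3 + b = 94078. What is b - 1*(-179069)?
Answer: 273144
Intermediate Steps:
b = 94075 (b = -3 + 94078 = 94075)
b - 1*(-179069) = 94075 - 1*(-179069) = 94075 + 179069 = 273144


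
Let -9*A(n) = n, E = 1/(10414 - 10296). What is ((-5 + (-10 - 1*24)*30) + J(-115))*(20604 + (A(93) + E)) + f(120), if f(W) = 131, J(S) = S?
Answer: -1385122861/59 ≈ -2.3477e+7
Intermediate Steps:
E = 1/118 ≈ 0.0084746
A(n) = -n/9
((-5 + (-10 - 1*24)*30) + J(-115))*(20604 + (A(93) + E)) + f(120) = ((-5 + (-10 - 1*24)*30) - 115)*(20604 + (-⅑*93 + 1/118)) + 131 = ((-5 + (-10 - 24)*30) - 115)*(20604 + (-31/3 + 1/118)) + 131 = ((-5 - 34*30) - 115)*(20604 - 3655/354) + 131 = ((-5 - 1020) - 115)*(7290161/354) + 131 = (-1025 - 115)*(7290161/354) + 131 = -1140*7290161/354 + 131 = -1385130590/59 + 131 = -1385122861/59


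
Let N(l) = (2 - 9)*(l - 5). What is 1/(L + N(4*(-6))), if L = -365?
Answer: -1/162 ≈ -0.0061728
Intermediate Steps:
N(l) = 35 - 7*l (N(l) = -7*(-5 + l) = 35 - 7*l)
1/(L + N(4*(-6))) = 1/(-365 + (35 - 28*(-6))) = 1/(-365 + (35 - 7*(-24))) = 1/(-365 + (35 + 168)) = 1/(-365 + 203) = 1/(-162) = -1/162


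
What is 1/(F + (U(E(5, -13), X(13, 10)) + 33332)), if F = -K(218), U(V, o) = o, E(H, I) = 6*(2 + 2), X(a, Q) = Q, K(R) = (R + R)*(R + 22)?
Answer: -1/71298 ≈ -1.4026e-5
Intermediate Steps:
K(R) = 2*R*(22 + R) (K(R) = (2*R)*(22 + R) = 2*R*(22 + R))
E(H, I) = 24 (E(H, I) = 6*4 = 24)
F = -104640 (F = -2*218*(22 + 218) = -2*218*240 = -1*104640 = -104640)
1/(F + (U(E(5, -13), X(13, 10)) + 33332)) = 1/(-104640 + (10 + 33332)) = 1/(-104640 + 33342) = 1/(-71298) = -1/71298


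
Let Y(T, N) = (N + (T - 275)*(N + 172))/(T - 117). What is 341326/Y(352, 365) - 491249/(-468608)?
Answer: 18804147049833/9773757056 ≈ 1923.9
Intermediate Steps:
Y(T, N) = (N + (-275 + T)*(172 + N))/(-117 + T)
341326/Y(352, 365) - 491249/(-468608) = 341326/(((-47300 - 274*365 + 172*352 + 365*352)/(-117 + 352))) - 491249/(-468608) = 341326/(((-47300 - 100010 + 60544 + 128480)/235)) - 491249*(-1/468608) = 341326/(((1/235)*41714)) + 491249/468608 = 341326/(41714/235) + 491249/468608 = 341326*(235/41714) + 491249/468608 = 40105805/20857 + 491249/468608 = 18804147049833/9773757056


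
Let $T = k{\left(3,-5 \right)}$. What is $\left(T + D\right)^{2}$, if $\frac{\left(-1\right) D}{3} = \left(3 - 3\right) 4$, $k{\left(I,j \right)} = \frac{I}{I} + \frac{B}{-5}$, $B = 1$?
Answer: $\frac{16}{25} \approx 0.64$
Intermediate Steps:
$k{\left(I,j \right)} = \frac{4}{5}$ ($k{\left(I,j \right)} = \frac{I}{I} + 1 \frac{1}{-5} = 1 + 1 \left(- \frac{1}{5}\right) = 1 - \frac{1}{5} = \frac{4}{5}$)
$D = 0$ ($D = - 3 \left(3 - 3\right) 4 = - 3 \cdot 0 \cdot 4 = \left(-3\right) 0 = 0$)
$T = \frac{4}{5} \approx 0.8$
$\left(T + D\right)^{2} = \left(\frac{4}{5} + 0\right)^{2} = \left(\frac{4}{5}\right)^{2} = \frac{16}{25}$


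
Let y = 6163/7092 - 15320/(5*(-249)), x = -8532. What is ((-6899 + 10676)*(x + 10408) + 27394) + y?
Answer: 4187002700081/588636 ≈ 7.1131e+6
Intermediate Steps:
y = 7754825/588636 (y = 6163*(1/7092) - 15320/(-1245) = 6163/7092 - 15320*(-1/1245) = 6163/7092 + 3064/249 = 7754825/588636 ≈ 13.174)
((-6899 + 10676)*(x + 10408) + 27394) + y = ((-6899 + 10676)*(-8532 + 10408) + 27394) + 7754825/588636 = (3777*1876 + 27394) + 7754825/588636 = (7085652 + 27394) + 7754825/588636 = 7113046 + 7754825/588636 = 4187002700081/588636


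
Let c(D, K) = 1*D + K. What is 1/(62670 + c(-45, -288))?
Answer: 1/62337 ≈ 1.6042e-5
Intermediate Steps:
c(D, K) = D + K
1/(62670 + c(-45, -288)) = 1/(62670 + (-45 - 288)) = 1/(62670 - 333) = 1/62337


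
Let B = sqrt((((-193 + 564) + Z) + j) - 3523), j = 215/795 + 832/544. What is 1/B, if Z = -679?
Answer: -I*sqrt(6994234146)/5175164 ≈ -0.01616*I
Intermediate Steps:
j = 4865/2703 (j = 215*(1/795) + 832*(1/544) = 43/159 + 26/17 = 4865/2703 ≈ 1.7999)
B = 2*I*sqrt(6994234146)/2703 (B = sqrt((((-193 + 564) - 679) + 4865/2703) - 3523) = sqrt(((371 - 679) + 4865/2703) - 3523) = sqrt((-308 + 4865/2703) - 3523) = sqrt(-827659/2703 - 3523) = sqrt(-10350328/2703) = 2*I*sqrt(6994234146)/2703 ≈ 61.881*I)
1/B = 1/(2*I*sqrt(6994234146)/2703) = -I*sqrt(6994234146)/5175164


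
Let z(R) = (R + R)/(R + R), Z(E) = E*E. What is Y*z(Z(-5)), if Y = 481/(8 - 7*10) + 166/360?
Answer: -40717/5580 ≈ -7.2970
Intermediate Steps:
Z(E) = E²
z(R) = 1 (z(R) = (2*R)/((2*R)) = (2*R)*(1/(2*R)) = 1)
Y = -40717/5580 (Y = 481/(8 - 70) + 166*(1/360) = 481/(-62) + 83/180 = 481*(-1/62) + 83/180 = -481/62 + 83/180 = -40717/5580 ≈ -7.2970)
Y*z(Z(-5)) = -40717/5580*1 = -40717/5580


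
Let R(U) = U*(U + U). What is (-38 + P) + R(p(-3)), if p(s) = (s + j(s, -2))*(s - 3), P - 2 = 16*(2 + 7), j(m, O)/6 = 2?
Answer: 5940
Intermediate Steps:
j(m, O) = 12 (j(m, O) = 6*2 = 12)
P = 146 (P = 2 + 16*(2 + 7) = 2 + 16*9 = 2 + 144 = 146)
p(s) = (-3 + s)*(12 + s) (p(s) = (s + 12)*(s - 3) = (12 + s)*(-3 + s) = (-3 + s)*(12 + s))
R(U) = 2*U² (R(U) = U*(2*U) = 2*U²)
(-38 + P) + R(p(-3)) = (-38 + 146) + 2*(-36 + (-3)² + 9*(-3))² = 108 + 2*(-36 + 9 - 27)² = 108 + 2*(-54)² = 108 + 2*2916 = 108 + 5832 = 5940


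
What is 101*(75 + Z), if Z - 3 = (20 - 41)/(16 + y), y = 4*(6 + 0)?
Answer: 312999/40 ≈ 7825.0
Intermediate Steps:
y = 24 (y = 4*6 = 24)
Z = 99/40 (Z = 3 + (20 - 41)/(16 + 24) = 3 - 21/40 = 99/40 ≈ 2.4750)
101*(75 + Z) = 101*(75 + 99/40) = 101*(3099/40) = 312999/40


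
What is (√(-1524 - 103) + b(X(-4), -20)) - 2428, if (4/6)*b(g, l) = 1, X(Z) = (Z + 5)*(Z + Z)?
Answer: -4853/2 + I*√1627 ≈ -2426.5 + 40.336*I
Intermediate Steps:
X(Z) = 2*Z*(5 + Z) (X(Z) = (5 + Z)*(2*Z) = 2*Z*(5 + Z))
b(g, l) = 3/2 (b(g, l) = (3/2)*1 = 3/2)
(√(-1524 - 103) + b(X(-4), -20)) - 2428 = (√(-1524 - 103) + 3/2) - 2428 = (√(-1627) + 3/2) - 2428 = (I*√1627 + 3/2) - 2428 = (3/2 + I*√1627) - 2428 = -4853/2 + I*√1627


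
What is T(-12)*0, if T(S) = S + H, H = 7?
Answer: 0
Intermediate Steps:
T(S) = 7 + S (T(S) = S + 7 = 7 + S)
T(-12)*0 = (7 - 12)*0 = -5*0 = 0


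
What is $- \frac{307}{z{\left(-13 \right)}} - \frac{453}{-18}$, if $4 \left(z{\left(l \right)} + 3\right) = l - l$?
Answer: $\frac{255}{2} \approx 127.5$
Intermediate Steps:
$z{\left(l \right)} = -3$ ($z{\left(l \right)} = -3 + \frac{l - l}{4} = -3 + \frac{1}{4} \cdot 0 = -3 + 0 = -3$)
$- \frac{307}{z{\left(-13 \right)}} - \frac{453}{-18} = - \frac{307}{-3} - \frac{453}{-18} = \left(-307\right) \left(- \frac{1}{3}\right) - - \frac{151}{6} = \frac{307}{3} + \frac{151}{6} = \frac{255}{2}$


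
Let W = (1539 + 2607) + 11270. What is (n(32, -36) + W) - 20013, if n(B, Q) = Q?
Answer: -4633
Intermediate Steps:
W = 15416 (W = 4146 + 11270 = 15416)
(n(32, -36) + W) - 20013 = (-36 + 15416) - 20013 = 15380 - 20013 = -4633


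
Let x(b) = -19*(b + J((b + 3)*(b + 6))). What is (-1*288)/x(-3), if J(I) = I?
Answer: -96/19 ≈ -5.0526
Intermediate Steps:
x(b) = -19*b - 19*(3 + b)*(6 + b) (x(b) = -19*(b + (b + 3)*(b + 6)) = -19*(b + (3 + b)*(6 + b)) = -19*b - 19*(3 + b)*(6 + b))
(-1*288)/x(-3) = (-1*288)/(-342 - 190*(-3) - 19*(-3)**2) = -288/(-342 + 570 - 19*9) = -288/(-342 + 570 - 171) = -288/57 = -288*1/57 = -96/19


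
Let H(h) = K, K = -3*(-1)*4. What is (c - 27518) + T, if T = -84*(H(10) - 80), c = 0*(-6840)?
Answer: -21806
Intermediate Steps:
K = 12 (K = 3*4 = 12)
c = 0
H(h) = 12
T = 5712 (T = -84*(12 - 80) = -84*(-68) = 5712)
(c - 27518) + T = (0 - 27518) + 5712 = -27518 + 5712 = -21806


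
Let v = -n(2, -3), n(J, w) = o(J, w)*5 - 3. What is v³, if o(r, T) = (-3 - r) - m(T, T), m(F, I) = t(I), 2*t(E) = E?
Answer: 68921/8 ≈ 8615.1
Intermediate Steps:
t(E) = E/2
m(F, I) = I/2
o(r, T) = -3 - r - T/2 (o(r, T) = (-3 - r) - T/2 = -3 - r - T/2)
n(J, w) = -18 - 5*J - 5*w/2 (n(J, w) = (-3 - J - w/2)*5 - 3 = (-15 - 5*J - 5*w/2) - 3 = -18 - 5*J - 5*w/2)
v = 41/2 (v = -(-18 - 5*2 - 5/2*(-3)) = -(-18 - 10 + 15/2) = -1*(-41/2) = 41/2 ≈ 20.500)
v³ = (41/2)³ = 68921/8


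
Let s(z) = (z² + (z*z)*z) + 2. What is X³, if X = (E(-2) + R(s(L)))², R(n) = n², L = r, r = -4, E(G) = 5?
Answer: 91042465680383588721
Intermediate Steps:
L = -4
s(z) = 2 + z² + z³ (s(z) = (z² + z²*z) + 2 = (z² + z³) + 2 = 2 + z² + z³)
X = 4498641 (X = (5 + (2 + (-4)² + (-4)³)²)² = (5 + (2 + 16 - 64)²)² = (5 + (-46)²)² = (5 + 2116)² = 2121² = 4498641)
X³ = 4498641³ = 91042465680383588721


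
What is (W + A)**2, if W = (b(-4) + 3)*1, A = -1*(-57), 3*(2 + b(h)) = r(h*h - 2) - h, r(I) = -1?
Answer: 3481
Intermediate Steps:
b(h) = -7/3 - h/3 (b(h) = -2 + (-1 - h)/3 = -2 + (-1/3 - h/3) = -7/3 - h/3)
A = 57
W = 2 (W = ((-7/3 - 1/3*(-4)) + 3)*1 = ((-7/3 + 4/3) + 3)*1 = (-1 + 3)*1 = 2*1 = 2)
(W + A)**2 = (2 + 57)**2 = 59**2 = 3481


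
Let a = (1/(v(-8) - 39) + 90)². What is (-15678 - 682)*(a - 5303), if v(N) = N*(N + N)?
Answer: -362718508880/7921 ≈ -4.5792e+7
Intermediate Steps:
v(N) = 2*N² (v(N) = N*(2*N) = 2*N²)
a = 64176121/7921 (a = (1/(2*(-8)² - 39) + 90)² = (1/(2*64 - 39) + 90)² = (1/(128 - 39) + 90)² = (1/89 + 90)² = (8011/89)² = 64176121/7921 ≈ 8102.0)
(-15678 - 682)*(a - 5303) = (-15678 - 682)*(64176121/7921 - 5303) = -16360*22171058/7921 = -362718508880/7921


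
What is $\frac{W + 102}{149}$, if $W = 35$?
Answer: $\frac{137}{149} \approx 0.91946$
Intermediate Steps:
$\frac{W + 102}{149} = \frac{35 + 102}{149} = \frac{1}{149} \cdot 137 = \frac{137}{149}$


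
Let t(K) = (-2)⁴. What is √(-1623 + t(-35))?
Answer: I*√1607 ≈ 40.087*I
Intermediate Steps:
t(K) = 16
√(-1623 + t(-35)) = √(-1623 + 16) = √(-1607) = I*√1607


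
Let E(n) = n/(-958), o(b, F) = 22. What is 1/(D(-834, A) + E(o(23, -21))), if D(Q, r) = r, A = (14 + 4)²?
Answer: 479/155185 ≈ 0.0030866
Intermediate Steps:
A = 324 (A = 18² = 324)
E(n) = -n/958 (E(n) = n*(-1/958) = -n/958)
1/(D(-834, A) + E(o(23, -21))) = 1/(324 - 1/958*22) = 1/(324 - 11/479) = 1/(155185/479) = 479/155185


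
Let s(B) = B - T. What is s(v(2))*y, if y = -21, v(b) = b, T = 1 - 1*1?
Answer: -42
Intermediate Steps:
T = 0 (T = 1 - 1 = 0)
s(B) = B (s(B) = B - 1*0 = B + 0 = B)
s(v(2))*y = 2*(-21) = -42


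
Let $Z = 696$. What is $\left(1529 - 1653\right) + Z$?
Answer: $572$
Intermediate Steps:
$\left(1529 - 1653\right) + Z = \left(1529 - 1653\right) + 696 = -124 + 696 = 572$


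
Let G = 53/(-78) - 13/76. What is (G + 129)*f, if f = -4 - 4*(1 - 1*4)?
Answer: 759670/741 ≈ 1025.2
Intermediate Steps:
f = 8 (f = -4 - 4*(1 - 4) = -4 - 4*(-3) = -4 + 12 = 8)
G = -2521/2964 (G = 53*(-1/78) - 13*1/76 = -53/78 - 13/76 = -2521/2964 ≈ -0.85054)
(G + 129)*f = (-2521/2964 + 129)*8 = (379835/2964)*8 = 759670/741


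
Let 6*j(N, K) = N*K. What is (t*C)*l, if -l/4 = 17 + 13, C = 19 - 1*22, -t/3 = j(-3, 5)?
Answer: 2700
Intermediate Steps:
j(N, K) = K*N/6 (j(N, K) = (N*K)/6 = (K*N)/6 = K*N/6)
t = 15/2 (t = -5*(-3)/2 = -3*(-5/2) = 15/2 ≈ 7.5000)
C = -3 (C = 19 - 22 = -3)
l = -120 (l = -4*(17 + 13) = -4*30 = -120)
(t*C)*l = ((15/2)*(-3))*(-120) = -45/2*(-120) = 2700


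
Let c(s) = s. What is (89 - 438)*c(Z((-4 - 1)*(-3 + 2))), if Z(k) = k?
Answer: -1745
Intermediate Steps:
(89 - 438)*c(Z((-4 - 1)*(-3 + 2))) = (89 - 438)*((-4 - 1)*(-3 + 2)) = -(-1745)*(-1) = -349*5 = -1745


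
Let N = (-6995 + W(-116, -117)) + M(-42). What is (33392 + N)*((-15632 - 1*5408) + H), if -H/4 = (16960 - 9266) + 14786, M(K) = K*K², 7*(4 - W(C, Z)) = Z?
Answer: 37026464320/7 ≈ 5.2895e+9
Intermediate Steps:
W(C, Z) = 4 - Z/7
M(K) = K³
N = -567436/7 (N = (-6995 + (4 - ⅐*(-117))) + (-42)³ = (-6995 + (4 + 117/7)) - 74088 = (-6995 + 145/7) - 74088 = -48820/7 - 74088 = -567436/7 ≈ -81062.)
H = -89920 (H = -4*((16960 - 9266) + 14786) = -4*(7694 + 14786) = -4*22480 = -89920)
(33392 + N)*((-15632 - 1*5408) + H) = (33392 - 567436/7)*((-15632 - 1*5408) - 89920) = -333692*((-15632 - 5408) - 89920)/7 = -333692*(-21040 - 89920)/7 = -333692/7*(-110960) = 37026464320/7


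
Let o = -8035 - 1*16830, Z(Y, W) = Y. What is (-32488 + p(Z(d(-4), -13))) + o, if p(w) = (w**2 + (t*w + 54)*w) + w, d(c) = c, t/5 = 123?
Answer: -47717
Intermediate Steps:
t = 615 (t = 5*123 = 615)
p(w) = w + w**2 + w*(54 + 615*w) (p(w) = (w**2 + (615*w + 54)*w) + w = (w**2 + (54 + 615*w)*w) + w = (w**2 + w*(54 + 615*w)) + w = w + w**2 + w*(54 + 615*w))
o = -24865 (o = -8035 - 16830 = -24865)
(-32488 + p(Z(d(-4), -13))) + o = (-32488 + 11*(-4)*(5 + 56*(-4))) - 24865 = (-32488 + 11*(-4)*(5 - 224)) - 24865 = (-32488 + 11*(-4)*(-219)) - 24865 = (-32488 + 9636) - 24865 = -22852 - 24865 = -47717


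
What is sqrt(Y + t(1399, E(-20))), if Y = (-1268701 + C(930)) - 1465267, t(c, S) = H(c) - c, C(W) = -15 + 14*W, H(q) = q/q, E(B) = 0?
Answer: I*sqrt(2722361) ≈ 1650.0*I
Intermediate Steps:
H(q) = 1
t(c, S) = 1 - c
Y = -2720963 (Y = (-1268701 + (-15 + 14*930)) - 1465267 = (-1268701 + (-15 + 13020)) - 1465267 = (-1268701 + 13005) - 1465267 = -1255696 - 1465267 = -2720963)
sqrt(Y + t(1399, E(-20))) = sqrt(-2720963 + (1 - 1*1399)) = sqrt(-2720963 + (1 - 1399)) = sqrt(-2720963 - 1398) = sqrt(-2722361) = I*sqrt(2722361)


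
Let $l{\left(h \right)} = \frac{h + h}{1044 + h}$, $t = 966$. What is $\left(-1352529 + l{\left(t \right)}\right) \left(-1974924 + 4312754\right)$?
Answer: $- \frac{211852701872438}{67} \approx -3.162 \cdot 10^{12}$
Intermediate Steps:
$l{\left(h \right)} = \frac{2 h}{1044 + h}$
$\left(-1352529 + l{\left(t \right)}\right) \left(-1974924 + 4312754\right) = \left(-1352529 + 2 \cdot 966 \frac{1}{1044 + 966}\right) \left(-1974924 + 4312754\right) = \left(-1352529 + 2 \cdot 966 \cdot \frac{1}{2010}\right) 2337830 = \left(-1352529 + \frac{322}{335}\right) 2337830 = \left(- \frac{453096893}{335}\right) 2337830 = - \frac{211852701872438}{67}$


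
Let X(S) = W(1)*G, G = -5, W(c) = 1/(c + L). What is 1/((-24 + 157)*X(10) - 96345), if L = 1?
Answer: -2/193355 ≈ -1.0344e-5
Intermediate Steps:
W(c) = 1/(1 + c) (W(c) = 1/(c + 1) = 1/(1 + c))
X(S) = -5/2 (X(S) = -5/(1 + 1) = -5/2)
1/((-24 + 157)*X(10) - 96345) = 1/((-24 + 157)*(-5/2) - 96345) = 1/(133*(-5/2) - 96345) = 1/(-665/2 - 96345) = 1/(-193355/2) = -2/193355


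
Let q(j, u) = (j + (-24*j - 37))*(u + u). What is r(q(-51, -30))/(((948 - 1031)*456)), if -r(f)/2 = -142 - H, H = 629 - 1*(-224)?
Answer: -995/18924 ≈ -0.052579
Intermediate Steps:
H = 853 (H = 629 + 224 = 853)
q(j, u) = 2*u*(-37 - 23*j) (q(j, u) = (j + (-37 - 24*j))*(2*u) = (-37 - 23*j)*(2*u) = 2*u*(-37 - 23*j))
r(f) = 1990 (r(f) = -2*(-142 - 1*853) = -2*(-142 - 853) = -2*(-995) = 1990)
r(q(-51, -30))/(((948 - 1031)*456)) = 1990/(((948 - 1031)*456)) = 1990/((-83*456)) = 1990/(-37848) = 1990*(-1/37848) = -995/18924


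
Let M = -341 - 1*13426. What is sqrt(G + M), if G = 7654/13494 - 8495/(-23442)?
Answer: I*sqrt(38262929743894384074)/52721058 ≈ 117.33*I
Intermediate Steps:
M = -13767 (M = -341 - 13426 = -13767)
G = 49009433/52721058 (G = 7654*(1/13494) - 8495*(-1/23442) = 3827/6747 + 8495/23442 = 49009433/52721058 ≈ 0.92960)
sqrt(G + M) = sqrt(49009433/52721058 - 13767) = sqrt(-725761796053/52721058) = I*sqrt(38262929743894384074)/52721058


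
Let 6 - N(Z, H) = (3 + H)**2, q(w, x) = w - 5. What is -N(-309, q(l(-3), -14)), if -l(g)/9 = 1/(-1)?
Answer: 43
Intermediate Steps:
l(g) = 9 (l(g) = -9/(-1) = -9*(-1) = 9)
q(w, x) = -5 + w
N(Z, H) = 6 - (3 + H)**2
-N(-309, q(l(-3), -14)) = -(6 - (3 + (-5 + 9))**2) = -(6 - (3 + 4)**2) = -(6 - 1*7**2) = -(6 - 1*49) = -(6 - 49) = -1*(-43) = 43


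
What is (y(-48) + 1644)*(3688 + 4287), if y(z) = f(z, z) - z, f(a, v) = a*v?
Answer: 31868100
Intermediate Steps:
y(z) = z² - z (y(z) = z*z - z = z² - z)
(y(-48) + 1644)*(3688 + 4287) = (-48*(-1 - 48) + 1644)*(3688 + 4287) = (-48*(-49) + 1644)*7975 = (2352 + 1644)*7975 = 3996*7975 = 31868100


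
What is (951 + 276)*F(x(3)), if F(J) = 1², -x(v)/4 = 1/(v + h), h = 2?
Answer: 1227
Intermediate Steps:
x(v) = -4/(2 + v) (x(v) = -4/(v + 2) = -4/(2 + v))
F(J) = 1
(951 + 276)*F(x(3)) = (951 + 276)*1 = 1227*1 = 1227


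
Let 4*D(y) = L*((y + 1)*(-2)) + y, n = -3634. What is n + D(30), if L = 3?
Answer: -3673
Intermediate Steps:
D(y) = -3/2 - 5*y/4 (D(y) = (3*((y + 1)*(-2)) + y)/4 = (3*((1 + y)*(-2)) + y)/4 = (3*(-2 - 2*y) + y)/4 = ((-6 - 6*y) + y)/4 = (-6 - 5*y)/4 = -3/2 - 5*y/4)
n + D(30) = -3634 + (-3/2 - 5/4*30) = -3634 + (-3/2 - 75/2) = -3634 - 39 = -3673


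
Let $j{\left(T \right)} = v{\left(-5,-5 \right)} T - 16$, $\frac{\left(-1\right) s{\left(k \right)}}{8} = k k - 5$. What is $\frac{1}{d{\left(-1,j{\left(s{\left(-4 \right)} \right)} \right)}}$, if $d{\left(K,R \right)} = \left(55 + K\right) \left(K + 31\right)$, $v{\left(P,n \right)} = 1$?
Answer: $\frac{1}{1620} \approx 0.00061728$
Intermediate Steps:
$s{\left(k \right)} = 40 - 8 k^{2}$ ($s{\left(k \right)} = - 8 \left(k k - 5\right) = - 8 \left(k^{2} - 5\right) = - 8 \left(-5 + k^{2}\right) = 40 - 8 k^{2}$)
$j{\left(T \right)} = -16 + T$ ($j{\left(T \right)} = 1 T - 16 = T - 16 = -16 + T$)
$d{\left(K,R \right)} = \left(31 + K\right) \left(55 + K\right)$ ($d{\left(K,R \right)} = \left(55 + K\right) \left(31 + K\right) = \left(31 + K\right) \left(55 + K\right)$)
$\frac{1}{d{\left(-1,j{\left(s{\left(-4 \right)} \right)} \right)}} = \frac{1}{1705 + \left(-1\right)^{2} + 86 \left(-1\right)} = \frac{1}{1705 + 1 - 86} = \frac{1}{1620}$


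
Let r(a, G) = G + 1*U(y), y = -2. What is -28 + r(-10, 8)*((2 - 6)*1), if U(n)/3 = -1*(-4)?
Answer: -108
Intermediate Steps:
U(n) = 12 (U(n) = 3*(-1*(-4)) = 3*4 = 12)
r(a, G) = 12 + G (r(a, G) = G + 1*12 = G + 12 = 12 + G)
-28 + r(-10, 8)*((2 - 6)*1) = -28 + (12 + 8)*((2 - 6)*1) = -28 + 20*(-4*1) = -28 + 20*(-4) = -28 - 80 = -108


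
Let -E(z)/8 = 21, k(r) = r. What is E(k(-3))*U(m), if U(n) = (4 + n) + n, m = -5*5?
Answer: 7728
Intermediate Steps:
E(z) = -168 (E(z) = -8*21 = -168)
m = -25
U(n) = 4 + 2*n
E(k(-3))*U(m) = -168*(4 + 2*(-25)) = -168*(4 - 50) = -168*(-46) = 7728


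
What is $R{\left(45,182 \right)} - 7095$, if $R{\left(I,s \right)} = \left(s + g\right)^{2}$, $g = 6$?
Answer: $28249$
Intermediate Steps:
$R{\left(I,s \right)} = \left(6 + s\right)^{2}$ ($R{\left(I,s \right)} = \left(s + 6\right)^{2} = \left(6 + s\right)^{2}$)
$R{\left(45,182 \right)} - 7095 = \left(6 + 182\right)^{2} - 7095 = 188^{2} - 7095 = 35344 - 7095 = 28249$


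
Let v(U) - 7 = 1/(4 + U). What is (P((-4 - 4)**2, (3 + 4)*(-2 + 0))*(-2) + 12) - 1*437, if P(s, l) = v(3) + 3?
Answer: -3117/7 ≈ -445.29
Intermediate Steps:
v(U) = 7 + 1/(4 + U)
P(s, l) = 71/7 (P(s, l) = (29 + 7*3)/(4 + 3) + 3 = (29 + 21)/7 + 3 = (1/7)*50 + 3 = 50/7 + 3 = 71/7)
(P((-4 - 4)**2, (3 + 4)*(-2 + 0))*(-2) + 12) - 1*437 = ((71/7)*(-2) + 12) - 1*437 = (-142/7 + 12) - 437 = -58/7 - 437 = -3117/7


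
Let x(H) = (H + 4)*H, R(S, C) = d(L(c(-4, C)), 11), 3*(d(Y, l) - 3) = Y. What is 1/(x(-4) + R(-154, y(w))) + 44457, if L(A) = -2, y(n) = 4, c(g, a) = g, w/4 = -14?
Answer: 311202/7 ≈ 44457.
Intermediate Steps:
w = -56 (w = 4*(-14) = -56)
d(Y, l) = 3 + Y/3
R(S, C) = 7/3 (R(S, C) = 3 + (⅓)*(-2) = 3 - ⅔ = 7/3)
x(H) = H*(4 + H) (x(H) = (4 + H)*H = H*(4 + H))
1/(x(-4) + R(-154, y(w))) + 44457 = 1/(-4*(4 - 4) + 7/3) + 44457 = 1/(-4*0 + 7/3) + 44457 = 1/(0 + 7/3) + 44457 = 1/(7/3) + 44457 = 3/7 + 44457 = 311202/7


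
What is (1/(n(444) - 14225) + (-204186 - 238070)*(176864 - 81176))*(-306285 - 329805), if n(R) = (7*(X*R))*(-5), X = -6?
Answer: 425392000913652387342/15803 ≈ 2.6918e+16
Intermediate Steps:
n(R) = 210*R (n(R) = (7*(-6*R))*(-5) = -42*R*(-5) = 210*R)
(1/(n(444) - 14225) + (-204186 - 238070)*(176864 - 81176))*(-306285 - 329805) = (1/(210*444 - 14225) + (-204186 - 238070)*(176864 - 81176))*(-306285 - 329805) = (1/(93240 - 14225) - 442256*95688)*(-636090) = (1/79015 - 42318592128)*(-636090) = -3343803556993919/79015*(-636090) = 425392000913652387342/15803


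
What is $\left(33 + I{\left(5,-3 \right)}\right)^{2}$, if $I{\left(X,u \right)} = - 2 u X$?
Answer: $3969$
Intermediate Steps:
$I{\left(X,u \right)} = - 2 X u$
$\left(33 + I{\left(5,-3 \right)}\right)^{2} = \left(33 - 10 \left(-3\right)\right)^{2} = \left(33 + 30\right)^{2} = 63^{2} = 3969$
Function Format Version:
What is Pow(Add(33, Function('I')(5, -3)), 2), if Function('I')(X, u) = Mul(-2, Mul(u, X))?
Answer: 3969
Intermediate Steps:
Function('I')(X, u) = Mul(-2, X, u) (Function('I')(X, u) = Mul(-2, Mul(X, u)) = Mul(-2, X, u))
Pow(Add(33, Function('I')(5, -3)), 2) = Pow(Add(33, Mul(-2, 5, -3)), 2) = Pow(Add(33, 30), 2) = Pow(63, 2) = 3969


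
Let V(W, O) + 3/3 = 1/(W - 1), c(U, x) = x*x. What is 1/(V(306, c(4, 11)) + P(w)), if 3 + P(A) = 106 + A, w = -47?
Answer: 305/16776 ≈ 0.018181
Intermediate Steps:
c(U, x) = x²
V(W, O) = -1 + 1/(-1 + W) (V(W, O) = -1 + 1/(W - 1) = -1 + 1/(-1 + W))
P(A) = 103 + A (P(A) = -3 + (106 + A) = 103 + A)
1/(V(306, c(4, 11)) + P(w)) = 1/((2 - 1*306)/(-1 + 306) + (103 - 47)) = 1/((2 - 306)/305 + 56) = 1/((1/305)*(-304) + 56) = 1/(-304/305 + 56) = 1/(16776/305) = 305/16776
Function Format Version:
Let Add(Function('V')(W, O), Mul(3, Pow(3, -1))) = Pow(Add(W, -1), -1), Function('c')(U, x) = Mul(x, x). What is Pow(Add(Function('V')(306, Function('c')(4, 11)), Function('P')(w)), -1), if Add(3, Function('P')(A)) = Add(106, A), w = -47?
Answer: Rational(305, 16776) ≈ 0.018181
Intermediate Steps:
Function('c')(U, x) = Pow(x, 2)
Function('V')(W, O) = Add(-1, Pow(Add(-1, W), -1)) (Function('V')(W, O) = Add(-1, Pow(Add(W, -1), -1)) = Add(-1, Pow(Add(-1, W), -1)))
Function('P')(A) = Add(103, A) (Function('P')(A) = Add(-3, Add(106, A)) = Add(103, A))
Pow(Add(Function('V')(306, Function('c')(4, 11)), Function('P')(w)), -1) = Pow(Add(Mul(Pow(Add(-1, 306), -1), Add(2, Mul(-1, 306))), Add(103, -47)), -1) = Pow(Add(Mul(Pow(305, -1), Add(2, -306)), 56), -1) = Pow(Add(Mul(Rational(1, 305), -304), 56), -1) = Pow(Add(Rational(-304, 305), 56), -1) = Pow(Rational(16776, 305), -1) = Rational(305, 16776)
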